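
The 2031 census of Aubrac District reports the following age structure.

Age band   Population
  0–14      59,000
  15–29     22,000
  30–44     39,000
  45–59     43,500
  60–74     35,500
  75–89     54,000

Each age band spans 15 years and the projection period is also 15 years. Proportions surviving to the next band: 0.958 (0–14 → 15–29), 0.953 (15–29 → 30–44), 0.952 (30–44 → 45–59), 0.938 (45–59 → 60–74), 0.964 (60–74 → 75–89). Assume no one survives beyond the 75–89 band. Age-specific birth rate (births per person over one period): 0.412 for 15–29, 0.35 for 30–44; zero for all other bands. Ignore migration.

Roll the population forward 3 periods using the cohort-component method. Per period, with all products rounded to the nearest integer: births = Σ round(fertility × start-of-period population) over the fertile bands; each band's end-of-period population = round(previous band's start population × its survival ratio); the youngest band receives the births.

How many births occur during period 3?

Period 1.
Births: 22000 * 0.412 = 9064  |  39000 * 0.35 = 13650 → total 22714
15–29: 59000 * 0.958 = 56522
30–44: 22000 * 0.953 = 20966
45–59: 39000 * 0.952 = 37128
60–74: 43500 * 0.938 = 40803
75–89: 35500 * 0.964 = 34222
→ [22714, 56522, 20966, 37128, 40803, 34222]
Period 2.
Births: 56522 * 0.412 = 23287  |  20966 * 0.35 = 7338 → total 30625
15–29: 22714 * 0.958 = 21760
30–44: 56522 * 0.953 = 53865
45–59: 20966 * 0.952 = 19960
60–74: 37128 * 0.938 = 34826
75–89: 40803 * 0.964 = 39334
→ [30625, 21760, 53865, 19960, 34826, 39334]
Period 3.
Births: 21760 * 0.412 = 8965  |  53865 * 0.35 = 18853 → total 27818
15–29: 30625 * 0.958 = 29339
30–44: 21760 * 0.953 = 20737
45–59: 53865 * 0.952 = 51279
60–74: 19960 * 0.938 = 18722
75–89: 34826 * 0.964 = 33572
→ [27818, 29339, 20737, 51279, 18722, 33572]

27818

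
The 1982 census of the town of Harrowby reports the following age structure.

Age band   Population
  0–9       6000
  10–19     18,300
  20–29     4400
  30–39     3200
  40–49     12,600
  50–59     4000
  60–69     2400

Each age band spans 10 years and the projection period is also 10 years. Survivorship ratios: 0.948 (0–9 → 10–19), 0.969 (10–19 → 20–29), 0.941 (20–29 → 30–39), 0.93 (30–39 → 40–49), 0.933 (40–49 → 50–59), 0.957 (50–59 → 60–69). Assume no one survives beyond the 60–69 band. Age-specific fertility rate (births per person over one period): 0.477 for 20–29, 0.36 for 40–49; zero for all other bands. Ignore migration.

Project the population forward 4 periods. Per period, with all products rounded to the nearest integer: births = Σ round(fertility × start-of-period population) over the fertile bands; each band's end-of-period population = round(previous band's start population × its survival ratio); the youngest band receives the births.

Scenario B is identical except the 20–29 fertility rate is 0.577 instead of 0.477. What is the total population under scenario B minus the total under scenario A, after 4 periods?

3376

After projecting period 1:
Births: 4400 * 0.477 = 2099, 12600 * 0.36 = 4536 → total 6635
10–19: 6000 * 0.948 = 5688
20–29: 18300 * 0.969 = 17733
30–39: 4400 * 0.941 = 4140
40–49: 3200 * 0.93 = 2976
50–59: 12600 * 0.933 = 11756
60–69: 4000 * 0.957 = 3828
End of period: [6635, 5688, 17733, 4140, 2976, 11756, 3828]
After projecting period 2:
Births: 17733 * 0.477 = 8459, 2976 * 0.36 = 1071 → total 9530
10–19: 6635 * 0.948 = 6290
20–29: 5688 * 0.969 = 5512
30–39: 17733 * 0.941 = 16687
40–49: 4140 * 0.93 = 3850
50–59: 2976 * 0.933 = 2777
60–69: 11756 * 0.957 = 11250
End of period: [9530, 6290, 5512, 16687, 3850, 2777, 11250]
After projecting period 3:
Births: 5512 * 0.477 = 2629, 3850 * 0.36 = 1386 → total 4015
10–19: 9530 * 0.948 = 9034
20–29: 6290 * 0.969 = 6095
30–39: 5512 * 0.941 = 5187
40–49: 16687 * 0.93 = 15519
50–59: 3850 * 0.933 = 3592
60–69: 2777 * 0.957 = 2658
End of period: [4015, 9034, 6095, 5187, 15519, 3592, 2658]
After projecting period 4:
Births: 6095 * 0.477 = 2907, 15519 * 0.36 = 5587 → total 8494
10–19: 4015 * 0.948 = 3806
20–29: 9034 * 0.969 = 8754
30–39: 6095 * 0.941 = 5735
40–49: 5187 * 0.93 = 4824
50–59: 15519 * 0.933 = 14479
60–69: 3592 * 0.957 = 3438
End of period: [8494, 3806, 8754, 5735, 4824, 14479, 3438]
Scenario A total after 4 periods: 49530
Scenario B projection —
After projecting period 1:
Births: 4400 * 0.577 = 2539, 12600 * 0.36 = 4536 → total 7075
10–19: 6000 * 0.948 = 5688
20–29: 18300 * 0.969 = 17733
30–39: 4400 * 0.941 = 4140
40–49: 3200 * 0.93 = 2976
50–59: 12600 * 0.933 = 11756
60–69: 4000 * 0.957 = 3828
End of period: [7075, 5688, 17733, 4140, 2976, 11756, 3828]
After projecting period 2:
Births: 17733 * 0.577 = 10232, 2976 * 0.36 = 1071 → total 11303
10–19: 7075 * 0.948 = 6707
20–29: 5688 * 0.969 = 5512
30–39: 17733 * 0.941 = 16687
40–49: 4140 * 0.93 = 3850
50–59: 2976 * 0.933 = 2777
60–69: 11756 * 0.957 = 11250
End of period: [11303, 6707, 5512, 16687, 3850, 2777, 11250]
After projecting period 3:
Births: 5512 * 0.577 = 3180, 3850 * 0.36 = 1386 → total 4566
10–19: 11303 * 0.948 = 10715
20–29: 6707 * 0.969 = 6499
30–39: 5512 * 0.941 = 5187
40–49: 16687 * 0.93 = 15519
50–59: 3850 * 0.933 = 3592
60–69: 2777 * 0.957 = 2658
End of period: [4566, 10715, 6499, 5187, 15519, 3592, 2658]
After projecting period 4:
Births: 6499 * 0.577 = 3750, 15519 * 0.36 = 5587 → total 9337
10–19: 4566 * 0.948 = 4329
20–29: 10715 * 0.969 = 10383
30–39: 6499 * 0.941 = 6116
40–49: 5187 * 0.93 = 4824
50–59: 15519 * 0.933 = 14479
60–69: 3592 * 0.957 = 3438
End of period: [9337, 4329, 10383, 6116, 4824, 14479, 3438]
Scenario B total after 4 periods: 52906
Difference B − A = 52906 − 49530 = 3376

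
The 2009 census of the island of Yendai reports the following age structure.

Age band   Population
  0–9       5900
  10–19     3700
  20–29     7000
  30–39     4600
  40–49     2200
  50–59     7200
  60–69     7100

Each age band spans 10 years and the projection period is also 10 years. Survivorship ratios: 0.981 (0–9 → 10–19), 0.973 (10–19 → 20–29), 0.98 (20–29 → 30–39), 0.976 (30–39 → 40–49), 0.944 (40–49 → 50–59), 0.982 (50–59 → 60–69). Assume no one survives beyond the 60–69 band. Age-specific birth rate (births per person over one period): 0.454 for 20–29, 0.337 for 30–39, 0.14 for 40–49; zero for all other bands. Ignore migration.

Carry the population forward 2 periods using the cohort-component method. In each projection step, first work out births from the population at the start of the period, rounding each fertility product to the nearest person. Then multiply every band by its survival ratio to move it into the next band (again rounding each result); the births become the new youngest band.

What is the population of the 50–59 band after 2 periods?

4239

Call the groups 1 to 7, youngest first.
[period 1]
Births: 7000 * 0.454 = 3178 ; 4600 * 0.337 = 1550 ; 2200 * 0.14 = 308 → 5036
Group 2: 5900 * 0.981 = 5788
Group 3: 3700 * 0.973 = 3600
Group 4: 7000 * 0.98 = 6860
Group 5: 4600 * 0.976 = 4490
Group 6: 2200 * 0.944 = 2077
Group 7: 7200 * 0.982 = 7070
Giving 5036 / 5788 / 3600 / 6860 / 4490 / 2077 / 7070.
[period 2]
Births: 3600 * 0.454 = 1634 ; 6860 * 0.337 = 2312 ; 4490 * 0.14 = 629 → 4575
Group 2: 5036 * 0.981 = 4940
Group 3: 5788 * 0.973 = 5632
Group 4: 3600 * 0.98 = 3528
Group 5: 6860 * 0.976 = 6695
Group 6: 4490 * 0.944 = 4239
Group 7: 2077 * 0.982 = 2040
Giving 4575 / 4940 / 5632 / 3528 / 6695 / 4239 / 2040.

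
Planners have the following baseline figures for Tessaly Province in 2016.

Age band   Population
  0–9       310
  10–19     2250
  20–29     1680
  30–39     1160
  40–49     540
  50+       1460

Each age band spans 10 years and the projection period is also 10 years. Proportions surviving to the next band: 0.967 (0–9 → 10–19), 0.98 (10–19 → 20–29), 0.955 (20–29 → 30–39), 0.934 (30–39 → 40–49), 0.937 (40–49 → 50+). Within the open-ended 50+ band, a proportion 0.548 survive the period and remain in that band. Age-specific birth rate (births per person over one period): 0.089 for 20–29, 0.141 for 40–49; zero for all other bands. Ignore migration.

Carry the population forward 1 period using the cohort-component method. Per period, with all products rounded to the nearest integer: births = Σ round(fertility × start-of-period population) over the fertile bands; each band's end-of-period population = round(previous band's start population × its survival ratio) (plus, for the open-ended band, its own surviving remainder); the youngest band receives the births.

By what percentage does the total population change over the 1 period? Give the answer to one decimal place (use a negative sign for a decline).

-9.1

Numbering the groups 1..6 from youngest to oldest:
Period 1.
Births: 1680 × 0.089 = 150, 540 × 0.141 = 76 → total 226
Group 2: 310 × 0.967 = 300
Group 3: 2250 × 0.98 = 2205
Group 4: 1680 × 0.955 = 1604
Group 5: 1160 × 0.934 = 1083
Group 6: 540 × 0.937 + 1460 × 0.548 = 506 + 800 = 1306
Giving 226 / 300 / 2205 / 1604 / 1083 / 1306.
Total: 7400 → 6724; change = -676; percentage change = -9.1%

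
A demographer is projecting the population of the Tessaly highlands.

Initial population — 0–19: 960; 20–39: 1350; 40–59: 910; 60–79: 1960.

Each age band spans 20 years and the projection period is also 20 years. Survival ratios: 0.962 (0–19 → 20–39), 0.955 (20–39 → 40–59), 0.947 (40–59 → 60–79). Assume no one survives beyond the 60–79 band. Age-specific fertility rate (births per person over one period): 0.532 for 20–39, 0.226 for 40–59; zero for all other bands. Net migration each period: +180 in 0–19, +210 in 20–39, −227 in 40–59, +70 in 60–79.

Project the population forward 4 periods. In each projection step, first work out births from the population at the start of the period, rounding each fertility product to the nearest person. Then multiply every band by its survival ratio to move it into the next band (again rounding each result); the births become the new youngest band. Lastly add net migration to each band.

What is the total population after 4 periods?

[period 1]
Births: 1350 × 0.532 = 718, 910 × 0.226 = 206 — total 924
20–39: 960 × 0.962 = 924
40–59: 1350 × 0.955 = 1289
60–79: 910 × 0.947 = 862
Net migration: 0–19 + 180 → 1104; 20–39 + 210 → 1134; 40–59 − 227 → 1062; 60–79 + 70 → 932
→ [1104, 1134, 1062, 932]
[period 2]
Births: 1134 × 0.532 = 603, 1062 × 0.226 = 240 — total 843
20–39: 1104 × 0.962 = 1062
40–59: 1134 × 0.955 = 1083
60–79: 1062 × 0.947 = 1006
Net migration: 0–19 + 180 → 1023; 20–39 + 210 → 1272; 40–59 − 227 → 856; 60–79 + 70 → 1076
→ [1023, 1272, 856, 1076]
[period 3]
Births: 1272 × 0.532 = 677, 856 × 0.226 = 193 — total 870
20–39: 1023 × 0.962 = 984
40–59: 1272 × 0.955 = 1215
60–79: 856 × 0.947 = 811
Net migration: 0–19 + 180 → 1050; 20–39 + 210 → 1194; 40–59 − 227 → 988; 60–79 + 70 → 881
→ [1050, 1194, 988, 881]
[period 4]
Births: 1194 × 0.532 = 635, 988 × 0.226 = 223 — total 858
20–39: 1050 × 0.962 = 1010
40–59: 1194 × 0.955 = 1140
60–79: 988 × 0.947 = 936
Net migration: 0–19 + 180 → 1038; 20–39 + 210 → 1220; 40–59 − 227 → 913; 60–79 + 70 → 1006
→ [1038, 1220, 913, 1006]
Total after period 4: 1038 + 1220 + 913 + 1006 = 4177

4177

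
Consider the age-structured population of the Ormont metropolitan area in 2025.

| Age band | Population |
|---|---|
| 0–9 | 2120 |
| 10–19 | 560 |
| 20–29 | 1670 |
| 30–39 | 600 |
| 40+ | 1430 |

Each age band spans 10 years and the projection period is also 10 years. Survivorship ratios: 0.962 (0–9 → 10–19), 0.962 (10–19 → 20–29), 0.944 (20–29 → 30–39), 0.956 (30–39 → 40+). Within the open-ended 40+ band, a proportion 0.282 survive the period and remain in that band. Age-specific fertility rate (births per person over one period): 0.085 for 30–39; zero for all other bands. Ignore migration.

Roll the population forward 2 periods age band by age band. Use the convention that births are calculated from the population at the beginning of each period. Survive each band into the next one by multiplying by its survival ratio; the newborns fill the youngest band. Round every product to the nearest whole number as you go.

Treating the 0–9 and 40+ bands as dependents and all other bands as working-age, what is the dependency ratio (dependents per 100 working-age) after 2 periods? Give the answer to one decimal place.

Numbering the bands 1..5 from youngest to oldest:
Period 1.
Births: 600 × 0.085 = 51
Band 2: 2120 × 0.962 = 2039
Band 3: 560 × 0.962 = 539
Band 4: 1670 × 0.944 = 1576
Band 5: 600 × 0.956 + 1430 × 0.282 = 574 + 403 = 977
→ [51, 2039, 539, 1576, 977]
Period 2.
Births: 1576 × 0.085 = 134
Band 2: 51 × 0.962 = 49
Band 3: 2039 × 0.962 = 1962
Band 4: 539 × 0.944 = 509
Band 5: 1576 × 0.956 + 977 × 0.282 = 1507 + 276 = 1783
→ [134, 49, 1962, 509, 1783]
Dependents (band 0–9 + band 40+) = 134 + 1783 = 1917; working-age = 2520; ratio = 1917/2520 × 100 = 76.1

76.1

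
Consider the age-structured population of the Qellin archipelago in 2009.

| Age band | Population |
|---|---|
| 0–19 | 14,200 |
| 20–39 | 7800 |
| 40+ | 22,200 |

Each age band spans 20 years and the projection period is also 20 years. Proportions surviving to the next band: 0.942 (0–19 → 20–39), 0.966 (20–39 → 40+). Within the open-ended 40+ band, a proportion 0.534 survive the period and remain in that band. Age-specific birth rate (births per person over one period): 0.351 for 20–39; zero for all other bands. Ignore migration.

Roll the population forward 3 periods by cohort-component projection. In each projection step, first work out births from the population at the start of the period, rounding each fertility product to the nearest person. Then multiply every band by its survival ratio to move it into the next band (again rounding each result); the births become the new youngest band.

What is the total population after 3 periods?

[period 1]
Births: 7800 × 0.351 = 2738
20–39: 14200 × 0.942 = 13376
40+: 7800 × 0.966 + 22200 × 0.534 = 7535 + 11855 = 19390
Giving 2738 / 13376 / 19390.
[period 2]
Births: 13376 × 0.351 = 4695
20–39: 2738 × 0.942 = 2579
40+: 13376 × 0.966 + 19390 × 0.534 = 12921 + 10354 = 23275
Giving 4695 / 2579 / 23275.
[period 3]
Births: 2579 × 0.351 = 905
20–39: 4695 × 0.942 = 4423
40+: 2579 × 0.966 + 23275 × 0.534 = 2491 + 12429 = 14920
Giving 905 / 4423 / 14920.
Total after period 3: 905 + 4423 + 14920 = 20248

20248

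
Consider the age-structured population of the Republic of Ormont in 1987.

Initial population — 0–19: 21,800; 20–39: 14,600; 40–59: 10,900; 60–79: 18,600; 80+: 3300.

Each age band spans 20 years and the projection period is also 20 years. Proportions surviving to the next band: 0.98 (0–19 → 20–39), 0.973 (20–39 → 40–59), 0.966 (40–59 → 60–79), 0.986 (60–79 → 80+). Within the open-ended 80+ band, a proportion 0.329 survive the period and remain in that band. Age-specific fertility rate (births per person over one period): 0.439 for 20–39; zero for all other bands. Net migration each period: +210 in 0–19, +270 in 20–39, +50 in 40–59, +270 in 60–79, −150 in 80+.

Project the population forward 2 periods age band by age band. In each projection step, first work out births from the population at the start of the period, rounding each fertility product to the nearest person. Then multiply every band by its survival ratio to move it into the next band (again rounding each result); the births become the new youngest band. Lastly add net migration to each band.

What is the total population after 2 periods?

68445

Period 1.
Births: 14600 * 0.439 = 6409
20–39: 21800 * 0.98 = 21364
40–59: 14600 * 0.973 = 14206
60–79: 10900 * 0.966 = 10529
80+: 18600 * 0.986 + 3300 * 0.329 = 18340 + 1086 = 19426
Net migration: 0–19 + 210 → 6619; 20–39 + 270 → 21634; 40–59 + 50 → 14256; 60–79 + 270 → 10799; 80+ − 150 → 19276
End of period: [6619, 21634, 14256, 10799, 19276]
Period 2.
Births: 21634 * 0.439 = 9497
20–39: 6619 * 0.98 = 6487
40–59: 21634 * 0.973 = 21050
60–79: 14256 * 0.966 = 13771
80+: 10799 * 0.986 + 19276 * 0.329 = 10648 + 6342 = 16990
Net migration: 0–19 + 210 → 9707; 20–39 + 270 → 6757; 40–59 + 50 → 21100; 60–79 + 270 → 14041; 80+ − 150 → 16840
End of period: [9707, 6757, 21100, 14041, 16840]
Total after period 2: 9707 + 6757 + 21100 + 14041 + 16840 = 68445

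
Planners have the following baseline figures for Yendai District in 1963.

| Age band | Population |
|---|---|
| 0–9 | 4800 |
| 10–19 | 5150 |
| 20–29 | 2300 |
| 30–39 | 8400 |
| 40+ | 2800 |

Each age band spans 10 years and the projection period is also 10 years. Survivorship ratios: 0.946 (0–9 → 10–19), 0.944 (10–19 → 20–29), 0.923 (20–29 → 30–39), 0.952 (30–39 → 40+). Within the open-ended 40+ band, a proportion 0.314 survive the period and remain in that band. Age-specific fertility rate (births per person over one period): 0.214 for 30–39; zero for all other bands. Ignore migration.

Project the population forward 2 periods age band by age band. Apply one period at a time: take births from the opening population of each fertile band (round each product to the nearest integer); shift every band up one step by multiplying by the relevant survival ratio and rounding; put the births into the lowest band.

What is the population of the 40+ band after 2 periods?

After projecting period 1:
Births: 8400 * 0.214 = 1798
10–19: 4800 * 0.946 = 4541
20–29: 5150 * 0.944 = 4862
30–39: 2300 * 0.923 = 2123
40+: 8400 * 0.952 + 2800 * 0.314 = 7997 + 879 = 8876
Population now: 0–9=1798, 10–19=4541, 20–29=4862, 30–39=2123, 40+=8876
After projecting period 2:
Births: 2123 * 0.214 = 454
10–19: 1798 * 0.946 = 1701
20–29: 4541 * 0.944 = 4287
30–39: 4862 * 0.923 = 4488
40+: 2123 * 0.952 + 8876 * 0.314 = 2021 + 2787 = 4808
Population now: 0–9=454, 10–19=1701, 20–29=4287, 30–39=4488, 40+=4808

4808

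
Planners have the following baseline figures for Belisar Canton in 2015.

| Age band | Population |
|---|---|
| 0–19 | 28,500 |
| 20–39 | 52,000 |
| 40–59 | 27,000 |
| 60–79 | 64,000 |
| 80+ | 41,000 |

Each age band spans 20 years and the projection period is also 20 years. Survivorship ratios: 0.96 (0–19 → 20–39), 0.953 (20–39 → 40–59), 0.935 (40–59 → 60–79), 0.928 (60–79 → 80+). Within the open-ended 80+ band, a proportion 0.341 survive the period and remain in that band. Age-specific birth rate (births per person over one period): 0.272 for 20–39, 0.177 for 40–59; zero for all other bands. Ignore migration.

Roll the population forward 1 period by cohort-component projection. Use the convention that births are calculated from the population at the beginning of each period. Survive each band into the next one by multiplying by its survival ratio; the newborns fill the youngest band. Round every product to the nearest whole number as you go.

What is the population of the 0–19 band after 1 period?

— Period 1 —
Births: 52000 × 0.272 = 14144 ; 27000 × 0.177 = 4779 ⇒ total 18923
20–39: 28500 × 0.96 = 27360
40–59: 52000 × 0.953 = 49556
60–79: 27000 × 0.935 = 25245
80+: 64000 × 0.928 + 41000 × 0.341 = 59392 + 13981 = 73373
End of period: [18923, 27360, 49556, 25245, 73373]

18923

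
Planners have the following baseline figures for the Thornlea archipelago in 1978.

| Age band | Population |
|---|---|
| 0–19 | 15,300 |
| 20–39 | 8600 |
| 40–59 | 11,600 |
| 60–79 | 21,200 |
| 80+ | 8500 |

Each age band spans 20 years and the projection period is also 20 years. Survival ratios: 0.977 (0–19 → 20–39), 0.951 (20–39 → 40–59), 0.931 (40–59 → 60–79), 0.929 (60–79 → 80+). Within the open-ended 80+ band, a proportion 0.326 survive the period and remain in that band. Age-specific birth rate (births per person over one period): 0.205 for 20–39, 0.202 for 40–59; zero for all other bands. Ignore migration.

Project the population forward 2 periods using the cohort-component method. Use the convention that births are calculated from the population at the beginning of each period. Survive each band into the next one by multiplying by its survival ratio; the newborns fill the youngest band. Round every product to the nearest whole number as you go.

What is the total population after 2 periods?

47916

[period 1]
Births: 8600 × 0.205 = 1763 ; 11600 × 0.202 = 2343 → total 4106
20–39: 15300 × 0.977 = 14948
40–59: 8600 × 0.951 = 8179
60–79: 11600 × 0.931 = 10800
80+: 21200 × 0.929 + 8500 × 0.326 = 19695 + 2771 = 22466
→ [4106, 14948, 8179, 10800, 22466]
[period 2]
Births: 14948 × 0.205 = 3064 ; 8179 × 0.202 = 1652 → total 4716
20–39: 4106 × 0.977 = 4012
40–59: 14948 × 0.951 = 14216
60–79: 8179 × 0.931 = 7615
80+: 10800 × 0.929 + 22466 × 0.326 = 10033 + 7324 = 17357
→ [4716, 4012, 14216, 7615, 17357]
Total after period 2: 4716 + 4012 + 14216 + 7615 + 17357 = 47916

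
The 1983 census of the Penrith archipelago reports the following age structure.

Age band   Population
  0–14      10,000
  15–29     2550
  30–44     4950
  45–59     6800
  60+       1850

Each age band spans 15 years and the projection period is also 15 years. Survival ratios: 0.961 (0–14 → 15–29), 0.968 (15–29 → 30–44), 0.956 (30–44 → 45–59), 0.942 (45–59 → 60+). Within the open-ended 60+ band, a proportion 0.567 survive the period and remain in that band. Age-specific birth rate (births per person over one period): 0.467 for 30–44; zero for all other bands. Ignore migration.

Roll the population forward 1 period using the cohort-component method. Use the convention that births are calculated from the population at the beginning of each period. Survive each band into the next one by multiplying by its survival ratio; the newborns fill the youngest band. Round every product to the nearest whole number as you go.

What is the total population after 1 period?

26577

[period 1]
Births: 4950 * 0.467 = 2312
15–29: 10000 * 0.961 = 9610
30–44: 2550 * 0.968 = 2468
45–59: 4950 * 0.956 = 4732
60+: 6800 * 0.942 + 1850 * 0.567 = 6406 + 1049 = 7455
Giving 2312 / 9610 / 2468 / 4732 / 7455.
Total after period 1: 2312 + 9610 + 2468 + 4732 + 7455 = 26577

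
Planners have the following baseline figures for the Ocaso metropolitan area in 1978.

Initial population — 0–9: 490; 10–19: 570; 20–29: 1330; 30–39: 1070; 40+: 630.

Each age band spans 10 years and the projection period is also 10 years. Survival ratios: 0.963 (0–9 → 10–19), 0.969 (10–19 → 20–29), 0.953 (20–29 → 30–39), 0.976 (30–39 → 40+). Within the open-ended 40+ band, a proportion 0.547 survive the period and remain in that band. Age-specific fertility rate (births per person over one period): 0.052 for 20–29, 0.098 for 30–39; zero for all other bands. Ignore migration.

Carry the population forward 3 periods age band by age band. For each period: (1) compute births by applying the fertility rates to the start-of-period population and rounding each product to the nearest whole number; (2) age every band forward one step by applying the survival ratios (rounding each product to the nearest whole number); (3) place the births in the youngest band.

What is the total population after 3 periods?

2427

Let group 1 be 0–9 through group 5 = 40+.
Period 1.
Births: 1330 * 0.052 = 69  |  1070 * 0.098 = 105 — total 174
Group 2: 490 * 0.963 = 472
Group 3: 570 * 0.969 = 552
Group 4: 1330 * 0.953 = 1267
Group 5: 1070 * 0.976 + 630 * 0.547 = 1044 + 345 = 1389
→ [174, 472, 552, 1267, 1389]
Period 2.
Births: 552 * 0.052 = 29  |  1267 * 0.098 = 124 — total 153
Group 2: 174 * 0.963 = 168
Group 3: 472 * 0.969 = 457
Group 4: 552 * 0.953 = 526
Group 5: 1267 * 0.976 + 1389 * 0.547 = 1237 + 760 = 1997
→ [153, 168, 457, 526, 1997]
Period 3.
Births: 457 * 0.052 = 24  |  526 * 0.098 = 52 — total 76
Group 2: 153 * 0.963 = 147
Group 3: 168 * 0.969 = 163
Group 4: 457 * 0.953 = 436
Group 5: 526 * 0.976 + 1997 * 0.547 = 513 + 1092 = 1605
→ [76, 147, 163, 436, 1605]
Total after period 3: 76 + 147 + 163 + 436 + 1605 = 2427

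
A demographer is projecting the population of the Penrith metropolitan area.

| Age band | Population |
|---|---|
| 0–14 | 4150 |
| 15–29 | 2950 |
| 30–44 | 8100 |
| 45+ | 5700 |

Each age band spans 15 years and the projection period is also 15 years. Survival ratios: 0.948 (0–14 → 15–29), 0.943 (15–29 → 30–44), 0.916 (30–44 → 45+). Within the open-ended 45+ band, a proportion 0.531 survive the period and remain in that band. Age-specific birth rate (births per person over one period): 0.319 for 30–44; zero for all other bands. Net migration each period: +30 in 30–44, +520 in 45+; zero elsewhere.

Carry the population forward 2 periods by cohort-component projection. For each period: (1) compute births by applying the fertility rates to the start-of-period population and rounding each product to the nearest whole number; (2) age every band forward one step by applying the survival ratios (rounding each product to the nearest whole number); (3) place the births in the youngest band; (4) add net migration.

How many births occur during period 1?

2584

[period 1]
Births: 8100 * 0.319 = 2584
15–29: 4150 * 0.948 = 3934
30–44: 2950 * 0.943 = 2782
45+: 8100 * 0.916 + 5700 * 0.531 = 7420 + 3027 = 10447
Net migration: 30–44 + 30 → 2812; 45+ + 520 → 10967
Giving 2584 / 3934 / 2812 / 10967.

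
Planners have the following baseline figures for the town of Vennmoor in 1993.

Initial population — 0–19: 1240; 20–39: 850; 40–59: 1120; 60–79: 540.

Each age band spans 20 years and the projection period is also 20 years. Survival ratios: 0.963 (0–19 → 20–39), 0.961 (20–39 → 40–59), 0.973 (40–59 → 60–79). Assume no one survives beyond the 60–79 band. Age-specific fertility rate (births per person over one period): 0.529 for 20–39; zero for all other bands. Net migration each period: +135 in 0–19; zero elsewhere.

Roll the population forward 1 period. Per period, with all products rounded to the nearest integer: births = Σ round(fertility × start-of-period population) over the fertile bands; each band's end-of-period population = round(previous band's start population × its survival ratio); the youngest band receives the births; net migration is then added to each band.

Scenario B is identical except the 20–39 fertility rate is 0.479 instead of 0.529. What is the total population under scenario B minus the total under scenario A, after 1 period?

-43

[period 1]
Births: 850 × 0.529 = 450
20–39: 1240 × 0.963 = 1194
40–59: 850 × 0.961 = 817
60–79: 1120 × 0.973 = 1090
Net migration: 0–19 + 135 → 585
Population now: 0–19=585, 20–39=1194, 40–59=817, 60–79=1090
Scenario A total after 1 period: 3686
Scenario B projection —
[period 1]
Births: 850 × 0.479 = 407
20–39: 1240 × 0.963 = 1194
40–59: 850 × 0.961 = 817
60–79: 1120 × 0.973 = 1090
Net migration: 0–19 + 135 → 542
Population now: 0–19=542, 20–39=1194, 40–59=817, 60–79=1090
Scenario B total after 1 period: 3643
Difference B − A = 3643 − 3686 = -43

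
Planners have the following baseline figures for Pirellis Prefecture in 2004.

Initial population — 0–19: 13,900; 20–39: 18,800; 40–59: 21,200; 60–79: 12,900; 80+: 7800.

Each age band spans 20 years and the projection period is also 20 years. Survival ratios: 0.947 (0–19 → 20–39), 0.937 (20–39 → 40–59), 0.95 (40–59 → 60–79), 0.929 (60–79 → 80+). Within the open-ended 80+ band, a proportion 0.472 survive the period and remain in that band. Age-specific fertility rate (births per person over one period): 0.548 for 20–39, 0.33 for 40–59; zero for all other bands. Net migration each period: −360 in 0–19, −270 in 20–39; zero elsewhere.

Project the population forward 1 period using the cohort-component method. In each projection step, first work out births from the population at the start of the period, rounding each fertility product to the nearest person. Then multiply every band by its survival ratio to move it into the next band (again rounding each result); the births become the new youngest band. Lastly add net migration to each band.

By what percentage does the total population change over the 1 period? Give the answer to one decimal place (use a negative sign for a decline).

After projecting period 1:
Births: 18800 * 0.548 = 10302, 21200 * 0.33 = 6996 → 17298
20–39: 13900 * 0.947 = 13163
40–59: 18800 * 0.937 = 17616
60–79: 21200 * 0.95 = 20140
80+: 12900 * 0.929 + 7800 * 0.472 = 11984 + 3682 = 15666
Net migration: 0–19 − 360 → 16938; 20–39 − 270 → 12893
Population now: 0–19=16938, 20–39=12893, 40–59=17616, 60–79=20140, 80+=15666
Total: 74600 → 83253; change = 8653; percentage change = 11.6%

11.6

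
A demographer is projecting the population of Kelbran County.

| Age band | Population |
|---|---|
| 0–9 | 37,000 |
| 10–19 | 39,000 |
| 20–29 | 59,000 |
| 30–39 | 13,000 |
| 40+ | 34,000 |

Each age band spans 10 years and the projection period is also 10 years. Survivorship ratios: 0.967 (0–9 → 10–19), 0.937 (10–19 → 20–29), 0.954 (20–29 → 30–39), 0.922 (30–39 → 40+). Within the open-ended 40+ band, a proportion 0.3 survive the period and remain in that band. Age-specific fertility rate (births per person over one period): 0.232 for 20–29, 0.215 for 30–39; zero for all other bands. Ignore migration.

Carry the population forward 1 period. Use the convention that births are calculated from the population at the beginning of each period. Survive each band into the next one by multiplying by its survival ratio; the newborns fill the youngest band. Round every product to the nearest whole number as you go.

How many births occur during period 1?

Call the bands 1 to 5, youngest first.
Period 1.
Births: 59000 * 0.232 = 13688  |  13000 * 0.215 = 2795 → total 16483
Band 2: 37000 * 0.967 = 35779
Band 3: 39000 * 0.937 = 36543
Band 4: 59000 * 0.954 = 56286
Band 5: 13000 * 0.922 + 34000 * 0.3 = 11986 + 10200 = 22186
→ [16483, 35779, 36543, 56286, 22186]

16483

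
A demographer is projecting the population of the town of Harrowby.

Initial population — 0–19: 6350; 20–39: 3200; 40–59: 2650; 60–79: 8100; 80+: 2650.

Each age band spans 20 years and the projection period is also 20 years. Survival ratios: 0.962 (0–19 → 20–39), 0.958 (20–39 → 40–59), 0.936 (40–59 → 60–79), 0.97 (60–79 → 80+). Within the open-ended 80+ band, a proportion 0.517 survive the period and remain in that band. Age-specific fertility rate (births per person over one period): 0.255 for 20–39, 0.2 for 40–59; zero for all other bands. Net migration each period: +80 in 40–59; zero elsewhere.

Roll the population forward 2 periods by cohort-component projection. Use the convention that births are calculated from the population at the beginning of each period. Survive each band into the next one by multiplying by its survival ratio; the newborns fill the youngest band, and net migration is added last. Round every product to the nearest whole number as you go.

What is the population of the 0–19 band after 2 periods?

Numbering the bands 1..5 from youngest to oldest:
— Period 1 —
Births: 3200 × 0.255 = 816 ; 2650 × 0.2 = 530 ⇒ total 1346
Band 2: 6350 × 0.962 = 6109
Band 3: 3200 × 0.958 = 3066
Band 4: 2650 × 0.936 = 2480
Band 5: 8100 × 0.97 + 2650 × 0.517 = 7857 + 1370 = 9227
Net migration: Band 3 + 80 → 3146
End of period: [1346, 6109, 3146, 2480, 9227]
— Period 2 —
Births: 6109 × 0.255 = 1558 ; 3146 × 0.2 = 629 ⇒ total 2187
Band 2: 1346 × 0.962 = 1295
Band 3: 6109 × 0.958 = 5852
Band 4: 3146 × 0.936 = 2945
Band 5: 2480 × 0.97 + 9227 × 0.517 = 2406 + 4770 = 7176
Net migration: Band 3 + 80 → 5932
End of period: [2187, 1295, 5932, 2945, 7176]

2187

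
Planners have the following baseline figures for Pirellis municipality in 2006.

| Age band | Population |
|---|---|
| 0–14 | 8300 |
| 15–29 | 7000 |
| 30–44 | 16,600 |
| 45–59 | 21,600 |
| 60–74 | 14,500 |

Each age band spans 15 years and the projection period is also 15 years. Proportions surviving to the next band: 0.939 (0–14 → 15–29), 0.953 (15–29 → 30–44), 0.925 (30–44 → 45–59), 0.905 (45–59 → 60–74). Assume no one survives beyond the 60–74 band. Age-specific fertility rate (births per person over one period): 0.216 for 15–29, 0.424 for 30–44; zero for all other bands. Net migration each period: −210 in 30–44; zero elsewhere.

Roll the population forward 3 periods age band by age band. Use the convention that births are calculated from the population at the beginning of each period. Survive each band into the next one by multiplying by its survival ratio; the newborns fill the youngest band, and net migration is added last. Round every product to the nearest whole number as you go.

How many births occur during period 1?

8550

Call the bands 1 to 5, youngest first.
Period 1.
Births: 7000 × 0.216 = 1512 ; 16600 × 0.424 = 7038 → total 8550
Band 2: 8300 × 0.939 = 7794
Band 3: 7000 × 0.953 = 6671
Band 4: 16600 × 0.925 = 15355
Band 5: 21600 × 0.905 = 19548
Net migration: Band 3 − 210 → 6461
→ [8550, 7794, 6461, 15355, 19548]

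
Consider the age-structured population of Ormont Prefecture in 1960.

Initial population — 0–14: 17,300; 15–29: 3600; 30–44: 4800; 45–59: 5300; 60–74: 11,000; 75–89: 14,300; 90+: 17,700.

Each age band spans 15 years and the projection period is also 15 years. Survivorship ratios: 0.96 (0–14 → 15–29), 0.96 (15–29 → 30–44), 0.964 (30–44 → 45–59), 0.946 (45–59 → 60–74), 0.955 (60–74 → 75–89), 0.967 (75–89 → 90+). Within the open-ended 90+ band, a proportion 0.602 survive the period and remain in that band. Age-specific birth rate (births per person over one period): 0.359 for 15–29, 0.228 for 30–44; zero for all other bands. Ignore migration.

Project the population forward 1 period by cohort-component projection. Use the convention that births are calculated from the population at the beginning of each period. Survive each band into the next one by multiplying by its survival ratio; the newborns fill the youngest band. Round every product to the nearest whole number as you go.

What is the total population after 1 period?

67079

[period 1]
Births: 3600 * 0.359 = 1292, 4800 * 0.228 = 1094 → 2386
15–29: 17300 * 0.96 = 16608
30–44: 3600 * 0.96 = 3456
45–59: 4800 * 0.964 = 4627
60–74: 5300 * 0.946 = 5014
75–89: 11000 * 0.955 = 10505
90+: 14300 * 0.967 + 17700 * 0.602 = 13828 + 10655 = 24483
Population now: 0–14=2386, 15–29=16608, 30–44=3456, 45–59=4627, 60–74=5014, 75–89=10505, 90+=24483
Total after period 1: 2386 + 16608 + 3456 + 4627 + 5014 + 10505 + 24483 = 67079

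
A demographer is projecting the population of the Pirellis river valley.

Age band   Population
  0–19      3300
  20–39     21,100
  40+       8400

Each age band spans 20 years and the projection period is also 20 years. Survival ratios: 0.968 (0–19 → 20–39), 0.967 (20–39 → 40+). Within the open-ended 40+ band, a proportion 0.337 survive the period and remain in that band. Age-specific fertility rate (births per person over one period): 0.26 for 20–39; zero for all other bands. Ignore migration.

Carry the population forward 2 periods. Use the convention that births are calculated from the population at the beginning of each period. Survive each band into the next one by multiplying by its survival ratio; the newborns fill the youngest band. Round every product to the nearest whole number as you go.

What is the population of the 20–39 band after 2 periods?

Let band 1 be 0–19 through band 3 = 40+.
After projecting period 1:
Births: 21100 × 0.26 = 5486
Band 2: 3300 × 0.968 = 3194
Band 3: 21100 × 0.967 + 8400 × 0.337 = 20404 + 2831 = 23235
Population now: 0–19=5486, 20–39=3194, 40+=23235
After projecting period 2:
Births: 3194 × 0.26 = 830
Band 2: 5486 × 0.968 = 5310
Band 3: 3194 × 0.967 + 23235 × 0.337 = 3089 + 7830 = 10919
Population now: 0–19=830, 20–39=5310, 40+=10919

5310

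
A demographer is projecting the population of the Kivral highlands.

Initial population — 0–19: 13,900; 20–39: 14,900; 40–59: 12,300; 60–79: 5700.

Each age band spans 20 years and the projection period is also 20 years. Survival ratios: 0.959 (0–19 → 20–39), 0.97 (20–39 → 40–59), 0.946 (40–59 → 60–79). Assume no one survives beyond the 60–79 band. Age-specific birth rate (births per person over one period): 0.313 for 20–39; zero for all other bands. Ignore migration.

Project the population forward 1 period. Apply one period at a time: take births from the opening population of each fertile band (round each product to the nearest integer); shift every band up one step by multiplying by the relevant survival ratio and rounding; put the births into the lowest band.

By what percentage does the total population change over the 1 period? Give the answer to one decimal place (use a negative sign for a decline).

(Bands numbered youngest = 1 to oldest = 4.)
— Period 1 —
Births: 14900 × 0.313 = 4664
Band 2: 13900 × 0.959 = 13330
Band 3: 14900 × 0.97 = 14453
Band 4: 12300 × 0.946 = 11636
End of period: [4664, 13330, 14453, 11636]
Total: 46800 → 44083; change = -2717; percentage change = -5.8%

-5.8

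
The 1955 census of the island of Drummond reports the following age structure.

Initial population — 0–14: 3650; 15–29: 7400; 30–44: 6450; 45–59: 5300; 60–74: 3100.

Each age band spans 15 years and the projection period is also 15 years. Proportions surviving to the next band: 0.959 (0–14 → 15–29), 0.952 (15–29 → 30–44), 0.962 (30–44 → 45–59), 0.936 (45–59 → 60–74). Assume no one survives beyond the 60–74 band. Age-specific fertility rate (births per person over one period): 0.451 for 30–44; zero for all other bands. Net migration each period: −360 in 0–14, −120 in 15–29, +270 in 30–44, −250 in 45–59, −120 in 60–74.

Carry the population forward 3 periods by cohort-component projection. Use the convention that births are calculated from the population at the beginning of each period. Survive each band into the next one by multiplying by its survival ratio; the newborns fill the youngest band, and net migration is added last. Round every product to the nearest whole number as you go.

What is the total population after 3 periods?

Call the groups 1 to 5, youngest first.
— Period 1 —
Births: 6450 × 0.451 = 2909
Group 2: 3650 × 0.959 = 3500
Group 3: 7400 × 0.952 = 7045
Group 4: 6450 × 0.962 = 6205
Group 5: 5300 × 0.936 = 4961
Net migration: Group 1 − 360 → 2549; Group 2 − 120 → 3380; Group 3 + 270 → 7315; Group 4 − 250 → 5955; Group 5 − 120 → 4841
End of period: [2549, 3380, 7315, 5955, 4841]
— Period 2 —
Births: 7315 × 0.451 = 3299
Group 2: 2549 × 0.959 = 2444
Group 3: 3380 × 0.952 = 3218
Group 4: 7315 × 0.962 = 7037
Group 5: 5955 × 0.936 = 5574
Net migration: Group 1 − 360 → 2939; Group 2 − 120 → 2324; Group 3 + 270 → 3488; Group 4 − 250 → 6787; Group 5 − 120 → 5454
End of period: [2939, 2324, 3488, 6787, 5454]
— Period 3 —
Births: 3488 × 0.451 = 1573
Group 2: 2939 × 0.959 = 2819
Group 3: 2324 × 0.952 = 2212
Group 4: 3488 × 0.962 = 3355
Group 5: 6787 × 0.936 = 6353
Net migration: Group 1 − 360 → 1213; Group 2 − 120 → 2699; Group 3 + 270 → 2482; Group 4 − 250 → 3105; Group 5 − 120 → 6233
End of period: [1213, 2699, 2482, 3105, 6233]
Total after period 3: 1213 + 2699 + 2482 + 3105 + 6233 = 15732

15732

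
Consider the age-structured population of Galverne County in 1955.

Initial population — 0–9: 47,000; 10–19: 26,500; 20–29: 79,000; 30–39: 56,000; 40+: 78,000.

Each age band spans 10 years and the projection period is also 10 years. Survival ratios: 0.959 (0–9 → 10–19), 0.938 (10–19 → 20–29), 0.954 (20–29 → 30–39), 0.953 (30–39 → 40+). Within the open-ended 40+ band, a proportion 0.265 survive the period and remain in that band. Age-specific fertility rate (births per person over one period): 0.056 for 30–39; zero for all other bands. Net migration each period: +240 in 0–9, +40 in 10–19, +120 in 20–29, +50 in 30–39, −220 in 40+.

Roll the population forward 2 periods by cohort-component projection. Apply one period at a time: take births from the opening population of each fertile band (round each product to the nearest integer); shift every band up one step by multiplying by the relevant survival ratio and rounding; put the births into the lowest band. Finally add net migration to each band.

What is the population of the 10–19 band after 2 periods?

— Period 1 —
Births: 56000 × 0.056 = 3136
10–19: 47000 × 0.959 = 45073
20–29: 26500 × 0.938 = 24857
30–39: 79000 × 0.954 = 75366
40+: 56000 × 0.953 + 78000 × 0.265 = 53368 + 20670 = 74038
Net migration: 0–9 + 240 → 3376; 10–19 + 40 → 45113; 20–29 + 120 → 24977; 30–39 + 50 → 75416; 40+ − 220 → 73818
→ [3376, 45113, 24977, 75416, 73818]
— Period 2 —
Births: 75416 × 0.056 = 4223
10–19: 3376 × 0.959 = 3238
20–29: 45113 × 0.938 = 42316
30–39: 24977 × 0.954 = 23828
40+: 75416 × 0.953 + 73818 × 0.265 = 71871 + 19562 = 91433
Net migration: 0–9 + 240 → 4463; 10–19 + 40 → 3278; 20–29 + 120 → 42436; 30–39 + 50 → 23878; 40+ − 220 → 91213
→ [4463, 3278, 42436, 23878, 91213]

3278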